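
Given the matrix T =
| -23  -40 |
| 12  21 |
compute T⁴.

tr T = -2 and det T = -3, so the characteristic polynomial is λ² − (-2)λ + (-3) with roots 1 and -3.
Eigenvectors give P = [[5, -2], [-3, 1]] with P⁻¹ = [[-1, -2], [-3, -5]], and T = P·diag(1, -3)·P⁻¹.
Then T⁴ = P·diag(1, 81)·P⁻¹ = [[5, -162], [-3, 81]] · [[-1, -2], [-3, -5]] = [[481, 800], [-240, -399]].

[[481, 800], [-240, -399]]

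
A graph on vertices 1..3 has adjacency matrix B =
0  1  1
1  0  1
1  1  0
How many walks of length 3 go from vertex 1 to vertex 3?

The number of length-3 walks from vertex 1 to vertex 3 is entry (1,3) of B^3, where B is the adjacency matrix.
B^2 = [[2, 1, 1], [1, 2, 1], [1, 1, 2]]
B^3 = [[2, 3, 3], [3, 2, 3], [3, 3, 2]]

3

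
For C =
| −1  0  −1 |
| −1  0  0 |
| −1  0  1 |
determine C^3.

C^2 = [[2, 0, 0], [1, 0, 1], [0, 0, 2]]
C^3 = [[−2, 0, −2], [−2, 0, 0], [−2, 0, 2]]

[[−2, 0, −2], [−2, 0, 0], [−2, 0, 2]]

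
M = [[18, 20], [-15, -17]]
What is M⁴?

[[276, 260], [-195, -179]]

tr M = 1 and det M = -6, so the characteristic polynomial is λ² − (1)λ + (-6) with roots -2 and 3.
Eigenvectors give P = [[-1, 4], [1, -3]] with P⁻¹ = [[3, 4], [1, 1]], and M = P·diag(-2, 3)·P⁻¹.
Then M⁴ = P·diag(16, 81)·P⁻¹ = [[-16, 324], [16, -243]] · [[3, 4], [1, 1]] = [[276, 260], [-195, -179]].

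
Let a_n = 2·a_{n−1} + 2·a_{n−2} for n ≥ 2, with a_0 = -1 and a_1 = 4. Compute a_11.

With companion matrix B = [[2, 2], [1, 0]], [a_n, a_{n−1}]ᵀ = B·[a_{n−1}, a_{n−2}]ᵀ, so [a_11, a_10]ᵀ = B¹⁰·[a_1, a_0]ᵀ.
B¹⁰ = [[18272, 13376], [6688, 4896]], giving [a_11, a_10]ᵀ = [[59712], [21856]].

59712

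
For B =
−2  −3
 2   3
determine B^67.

[[−2, −3], [2, 3]]

B² = B (a projection; rank 1, trace 1), so B^67 = B.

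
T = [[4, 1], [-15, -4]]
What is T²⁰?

[[1, 0], [0, 1]]

T² = I (check: tr T = 0 and det T = -1), so T²⁰ = I since 20 is even.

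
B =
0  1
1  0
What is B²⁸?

B² = I (check: tr B = 0 and det B = −1), so B²⁸ = I since 28 is even.

[[1, 0], [0, 1]]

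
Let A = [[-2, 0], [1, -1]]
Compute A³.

[[-8, 0], [7, -1]]

tr A = -3 and det A = 2, so the characteristic polynomial is λ² − (-3)λ + (2) with roots -2 and -1.
Eigenvectors give P = [[-1, 0], [1, 1]] with P⁻¹ = [[-1, 0], [1, 1]], and A = P·diag(-2, -1)·P⁻¹.
Then A³ = P·diag(-8, -1)·P⁻¹ = [[8, 0], [-8, -1]] · [[-1, 0], [1, 1]] = [[-8, 0], [7, -1]].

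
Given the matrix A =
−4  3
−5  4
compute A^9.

[[−4, 3], [−5, 4]]

A² = I (check: tr A = 0 and det A = −1), so A^9 = A since 9 is odd.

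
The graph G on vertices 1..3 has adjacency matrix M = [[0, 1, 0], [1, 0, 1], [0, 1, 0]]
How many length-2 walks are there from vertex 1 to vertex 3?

1

The number of length-2 walks from vertex 1 to vertex 3 is entry (1,3) of M^2, where M is the adjacency matrix.
M^2 = [[1, 0, 1], [0, 2, 0], [1, 0, 1]]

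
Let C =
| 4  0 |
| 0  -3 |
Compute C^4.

C^2 = [[16, 0], [0, 9]]
C^3 = [[64, 0], [0, -27]]
C^4 = [[256, 0], [0, 81]]

[[256, 0], [0, 81]]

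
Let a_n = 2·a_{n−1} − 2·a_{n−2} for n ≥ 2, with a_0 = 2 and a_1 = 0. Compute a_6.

16

With companion matrix B = [[2, −2], [1, 0]], [a_n, a_{n−1}]ᵀ = B·[a_{n−1}, a_{n−2}]ᵀ, so [a_6, a_5]ᵀ = B⁵·[a_1, a_0]ᵀ.
B⁵ = [[−8, 8], [−4, 0]], giving [a_6, a_5]ᵀ = [[16], [0]].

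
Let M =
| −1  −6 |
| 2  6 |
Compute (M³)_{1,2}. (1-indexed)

−114

tr M = 5 and det M = 6, so the characteristic polynomial is λ² − (5)λ + (6) with roots 3 and 2.
Eigenvectors give P = [[−3, −2], [2, 1]] with P⁻¹ = [[1, 2], [−2, −3]], and M = P·diag(3, 2)·P⁻¹.
Then M³ = P·diag(27, 8)·P⁻¹ = [[−81, −16], [54, 8]] · [[1, 2], [−2, −3]] = [[−49, −114], [38, 84]].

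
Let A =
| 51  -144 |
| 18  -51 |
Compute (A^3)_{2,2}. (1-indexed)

-459

tr A = 0 and det A = -9, so the characteristic polynomial is λ² − (0)λ + (-9) with roots -3 and 3.
Eigenvectors give P = [[-8, 3], [-3, 1]] with P⁻¹ = [[1, -3], [3, -8]], and A = P·diag(-3, 3)·P⁻¹.
Then A^3 = P·diag(-27, 27)·P⁻¹ = [[216, 81], [81, 27]] · [[1, -3], [3, -8]] = [[459, -1296], [162, -459]].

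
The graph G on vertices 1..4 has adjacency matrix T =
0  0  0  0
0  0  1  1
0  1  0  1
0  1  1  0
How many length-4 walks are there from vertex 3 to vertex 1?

The number of length-4 walks from vertex 3 to vertex 1 is entry (3,1) of T^4, where T is the adjacency matrix.
T^2 = [[0, 0, 0, 0], [0, 2, 1, 1], [0, 1, 2, 1], [0, 1, 1, 2]]
T^3 = [[0, 0, 0, 0], [0, 2, 3, 3], [0, 3, 2, 3], [0, 3, 3, 2]]
T^4 = [[0, 0, 0, 0], [0, 6, 5, 5], [0, 5, 6, 5], [0, 5, 5, 6]]

0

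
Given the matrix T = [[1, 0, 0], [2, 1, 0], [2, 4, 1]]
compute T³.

[[1, 0, 0], [6, 1, 0], [30, 12, 1]]

T = I + N where N = [[0, 0, 0], [2, 0, 0], [2, 4, 0]] is strictly lower-triangular, so N³ = 0.
(I + N)³ = I + 3·N + 3·N² = [[1, 0, 0], [6, 1, 0], [30, 12, 1]].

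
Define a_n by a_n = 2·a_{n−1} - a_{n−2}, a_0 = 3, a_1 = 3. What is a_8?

3

With companion matrix Q = [[2, -1], [1, 0]], [a_n, a_{n−1}]ᵀ = Q·[a_{n−1}, a_{n−2}]ᵀ, so [a_8, a_7]ᵀ = Q⁷·[a_1, a_0]ᵀ.
Q⁷ = [[8, -7], [7, -6]], giving [a_8, a_7]ᵀ = [[3], [3]].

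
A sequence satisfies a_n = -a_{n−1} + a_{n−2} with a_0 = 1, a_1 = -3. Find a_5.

With companion matrix T = [[-1, 1], [1, 0]], [a_n, a_{n−1}]ᵀ = T·[a_{n−1}, a_{n−2}]ᵀ, so [a_5, a_4]ᵀ = T⁴·[a_1, a_0]ᵀ.
T⁴ = [[5, -3], [-3, 2]], giving [a_5, a_4]ᵀ = [[-18], [11]].

-18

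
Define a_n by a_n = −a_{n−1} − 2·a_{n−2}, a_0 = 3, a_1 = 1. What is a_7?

37

With companion matrix C = [[−1, −2], [1, 0]], [a_n, a_{n−1}]ᵀ = C·[a_{n−1}, a_{n−2}]ᵀ, so [a_7, a_6]ᵀ = C⁶·[a_1, a_0]ᵀ.
C⁶ = [[7, 10], [−5, 2]], giving [a_7, a_6]ᵀ = [[37], [1]].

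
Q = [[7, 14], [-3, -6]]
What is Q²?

[[7, 14], [-3, -6]]

Q² = Q (a projection; rank 1, trace 1), so Q² = Q.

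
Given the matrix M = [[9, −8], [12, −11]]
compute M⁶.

tr M = −2 and det M = −3, so the characteristic polynomial is λ² − (−2)λ + (−3) with roots −3 and 1.
Eigenvectors give P = [[−2, 1], [−3, 1]] with P⁻¹ = [[1, −1], [3, −2]], and M = P·diag(−3, 1)·P⁻¹.
Then M⁶ = P·diag(729, 1)·P⁻¹ = [[−1458, 1], [−2187, 1]] · [[1, −1], [3, −2]] = [[−1455, 1456], [−2184, 2185]].

[[−1455, 1456], [−2184, 2185]]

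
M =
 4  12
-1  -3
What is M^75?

[[4, 12], [-1, -3]]

M² = M (a projection; rank 1, trace 1), so M^75 = M.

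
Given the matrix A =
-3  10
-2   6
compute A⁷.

tr A = 3 and det A = 2, so the characteristic polynomial is λ² − (3)λ + (2) with roots 1 and 2.
Eigenvectors give P = [[5, 2], [2, 1]] with P⁻¹ = [[1, -2], [-2, 5]], and A = P·diag(1, 2)·P⁻¹.
Then A⁷ = P·diag(1, 128)·P⁻¹ = [[5, 256], [2, 128]] · [[1, -2], [-2, 5]] = [[-507, 1270], [-254, 636]].

[[-507, 1270], [-254, 636]]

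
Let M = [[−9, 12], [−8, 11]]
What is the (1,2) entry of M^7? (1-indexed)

6564

tr M = 2 and det M = −3, so the characteristic polynomial is λ² − (2)λ + (−3) with roots −1 and 3.
Eigenvectors give P = [[3, 1], [2, 1]] with P⁻¹ = [[1, −1], [−2, 3]], and M = P·diag(−1, 3)·P⁻¹.
Then M^7 = P·diag(−1, 2187)·P⁻¹ = [[−3, 2187], [−2, 2187]] · [[1, −1], [−2, 3]] = [[−4377, 6564], [−4376, 6563]].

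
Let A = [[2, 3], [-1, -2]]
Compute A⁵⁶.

[[1, 0], [0, 1]]

A² = I (check: tr A = 0 and det A = -1), so A⁵⁶ = I since 56 is even.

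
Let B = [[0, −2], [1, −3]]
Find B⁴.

[[−14, 30], [−15, 31]]

tr B = −3 and det B = 2, so the characteristic polynomial is λ² − (−3)λ + (2) with roots −1 and −2.
Eigenvectors give P = [[2, 1], [1, 1]] with P⁻¹ = [[1, −1], [−1, 2]], and B = P·diag(−1, −2)·P⁻¹.
Then B⁴ = P·diag(1, 16)·P⁻¹ = [[2, 16], [1, 16]] · [[1, −1], [−1, 2]] = [[−14, 30], [−15, 31]].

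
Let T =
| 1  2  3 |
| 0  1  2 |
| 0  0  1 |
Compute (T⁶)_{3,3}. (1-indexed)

T = I + N where N = [[0, 2, 3], [0, 0, 2], [0, 0, 0]] is strictly upper-triangular, so N³ = 0.
(I + N)⁶ = I + 6·N + 15·N² = [[1, 12, 78], [0, 1, 12], [0, 0, 1]].

1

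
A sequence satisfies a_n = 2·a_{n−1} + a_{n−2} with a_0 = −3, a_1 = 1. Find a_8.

−99

With companion matrix T = [[2, 1], [1, 0]], [a_n, a_{n−1}]ᵀ = T·[a_{n−1}, a_{n−2}]ᵀ, so [a_8, a_7]ᵀ = T⁷·[a_1, a_0]ᵀ.
T⁷ = [[408, 169], [169, 70]], giving [a_8, a_7]ᵀ = [[−99], [−41]].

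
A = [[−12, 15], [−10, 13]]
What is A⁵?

tr A = 1 and det A = −6, so the characteristic polynomial is λ² − (1)λ + (−6) with roots 3 and −2.
Eigenvectors give P = [[1, 3], [1, 2]] with P⁻¹ = [[−2, 3], [1, −1]], and A = P·diag(3, −2)·P⁻¹.
Then A⁵ = P·diag(243, −32)·P⁻¹ = [[243, −96], [243, −64]] · [[−2, 3], [1, −1]] = [[−582, 825], [−550, 793]].

[[−582, 825], [−550, 793]]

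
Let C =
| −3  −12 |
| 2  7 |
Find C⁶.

tr C = 4 and det C = 3, so the characteristic polynomial is λ² − (4)λ + (3) with roots 3 and 1.
Eigenvectors give P = [[−2, 3], [1, −1]] with P⁻¹ = [[1, 3], [1, 2]], and C = P·diag(3, 1)·P⁻¹.
Then C⁶ = P·diag(729, 1)·P⁻¹ = [[−1458, 3], [729, −1]] · [[1, 3], [1, 2]] = [[−1455, −4368], [728, 2185]].

[[−1455, −4368], [728, 2185]]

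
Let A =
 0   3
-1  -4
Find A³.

A² = [[-3, -12], [4, 13]]
A³ = [[12, 39], [-13, -40]]

[[12, 39], [-13, -40]]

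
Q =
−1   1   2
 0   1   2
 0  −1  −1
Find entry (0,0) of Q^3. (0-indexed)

Q^2 = [[1, −2, −2], [0, −1, 0], [0, 0, −1]]
Q^3 = [[−1, 1, 0], [0, −1, −2], [0, 1, 1]]

−1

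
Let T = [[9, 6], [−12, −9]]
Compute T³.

tr T = 0 and det T = −9, so the characteristic polynomial is λ² − (0)λ + (−9) with roots 3 and −3.
Eigenvectors give P = [[−1, −1], [1, 2]] with P⁻¹ = [[−2, −1], [1, 1]], and T = P·diag(3, −3)·P⁻¹.
Then T³ = P·diag(27, −27)·P⁻¹ = [[−27, 27], [27, −54]] · [[−2, −1], [1, 1]] = [[81, 54], [−108, −81]].

[[81, 54], [−108, −81]]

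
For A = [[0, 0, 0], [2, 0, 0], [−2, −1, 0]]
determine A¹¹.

A is strictly triangular, hence nilpotent: A³ = 0, so A¹¹ = 0.

[[0, 0, 0], [0, 0, 0], [0, 0, 0]]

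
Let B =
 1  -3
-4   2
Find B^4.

B^2 = [[13, -9], [-12, 16]]
B^3 = [[49, -57], [-76, 68]]
B^4 = [[277, -261], [-348, 364]]

[[277, -261], [-348, 364]]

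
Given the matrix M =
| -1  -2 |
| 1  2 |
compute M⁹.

[[-1, -2], [1, 2]]

M² = M (a projection; rank 1, trace 1), so M⁹ = M.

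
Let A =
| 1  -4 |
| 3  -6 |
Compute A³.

tr A = -5 and det A = 6, so the characteristic polynomial is λ² − (-5)λ + (6) with roots -2 and -3.
Eigenvectors give P = [[-4, -1], [-3, -1]] with P⁻¹ = [[-1, 1], [3, -4]], and A = P·diag(-2, -3)·P⁻¹.
Then A³ = P·diag(-8, -27)·P⁻¹ = [[32, 27], [24, 27]] · [[-1, 1], [3, -4]] = [[49, -76], [57, -84]].

[[49, -76], [57, -84]]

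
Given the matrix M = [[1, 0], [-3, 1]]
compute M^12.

[[1, 0], [-36, 1]]

M = I + N where N = [[0, 0], [-3, 0]] is strictly lower-triangular, so N^2 = 0.
(I + N)^12 = I + 12·N = [[1, 0], [-36, 1]].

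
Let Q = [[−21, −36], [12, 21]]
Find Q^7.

[[−15309, −26244], [8748, 15309]]

tr Q = 0 and det Q = −9, so the characteristic polynomial is λ² − (0)λ + (−9) with roots 3 and −3.
Eigenvectors give P = [[−3, −2], [2, 1]] with P⁻¹ = [[1, 2], [−2, −3]], and Q = P·diag(3, −3)·P⁻¹.
Then Q^7 = P·diag(2187, −2187)·P⁻¹ = [[−6561, 4374], [4374, −2187]] · [[1, 2], [−2, −3]] = [[−15309, −26244], [8748, 15309]].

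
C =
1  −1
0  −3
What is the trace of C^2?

10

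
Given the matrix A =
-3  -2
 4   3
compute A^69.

A² = I (check: tr A = 0 and det A = -1), so A^69 = A since 69 is odd.

[[-3, -2], [4, 3]]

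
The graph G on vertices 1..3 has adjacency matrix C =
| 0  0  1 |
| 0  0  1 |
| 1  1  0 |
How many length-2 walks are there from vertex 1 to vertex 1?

1

The number of length-2 walks from vertex 1 to vertex 1 is entry (1,1) of C^2, where C is the adjacency matrix.
C^2 = [[1, 1, 0], [1, 1, 0], [0, 0, 2]]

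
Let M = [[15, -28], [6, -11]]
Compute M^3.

[[183, -364], [78, -155]]

tr M = 4 and det M = 3, so the characteristic polynomial is λ² − (4)λ + (3) with roots 1 and 3.
Eigenvectors give P = [[2, 7], [1, 3]] with P⁻¹ = [[-3, 7], [1, -2]], and M = P·diag(1, 3)·P⁻¹.
Then M^3 = P·diag(1, 27)·P⁻¹ = [[2, 189], [1, 81]] · [[-3, 7], [1, -2]] = [[183, -364], [78, -155]].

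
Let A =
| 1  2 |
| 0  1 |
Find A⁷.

A = I + N where N = [[0, 2], [0, 0]] is strictly upper-triangular, so N² = 0.
(I + N)⁷ = I + 7·N = [[1, 14], [0, 1]].

[[1, 14], [0, 1]]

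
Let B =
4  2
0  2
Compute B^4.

B^2 = [[16, 12], [0, 4]]
B^3 = [[64, 56], [0, 8]]
B^4 = [[256, 240], [0, 16]]

[[256, 240], [0, 16]]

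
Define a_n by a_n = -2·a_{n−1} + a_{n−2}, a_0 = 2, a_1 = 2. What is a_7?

198

With companion matrix Q = [[-2, 1], [1, 0]], [a_n, a_{n−1}]ᵀ = Q·[a_{n−1}, a_{n−2}]ᵀ, so [a_7, a_6]ᵀ = Q⁶·[a_1, a_0]ᵀ.
Q⁶ = [[169, -70], [-70, 29]], giving [a_7, a_6]ᵀ = [[198], [-82]].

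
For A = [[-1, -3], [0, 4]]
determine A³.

[[-1, -39], [0, 64]]

A² = [[1, -9], [0, 16]]
A³ = [[-1, -39], [0, 64]]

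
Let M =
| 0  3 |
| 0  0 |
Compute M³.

[[0, 0], [0, 0]]

M is strictly triangular, hence nilpotent: M² = 0, so M³ = 0.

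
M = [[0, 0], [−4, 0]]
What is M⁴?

[[0, 0], [0, 0]]

M is strictly triangular, hence nilpotent: M² = 0, so M⁴ = 0.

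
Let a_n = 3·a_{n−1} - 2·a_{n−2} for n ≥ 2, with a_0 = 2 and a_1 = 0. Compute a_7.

-252

With companion matrix A = [[3, -2], [1, 0]], [a_n, a_{n−1}]ᵀ = A·[a_{n−1}, a_{n−2}]ᵀ, so [a_7, a_6]ᵀ = A^6·[a_1, a_0]ᵀ.
A^6 = [[127, -126], [63, -62]], giving [a_7, a_6]ᵀ = [[-252], [-124]].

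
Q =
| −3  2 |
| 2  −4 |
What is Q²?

[[13, −14], [−14, 20]]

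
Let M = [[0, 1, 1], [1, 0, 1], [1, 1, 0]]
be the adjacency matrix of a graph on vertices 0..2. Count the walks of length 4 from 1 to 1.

6

The number of length-4 walks from vertex 1 to vertex 1 is entry (1,1) of M⁴, where M is the adjacency matrix.
M² = [[2, 1, 1], [1, 2, 1], [1, 1, 2]]
M³ = [[2, 3, 3], [3, 2, 3], [3, 3, 2]]
M⁴ = [[6, 5, 5], [5, 6, 5], [5, 5, 6]]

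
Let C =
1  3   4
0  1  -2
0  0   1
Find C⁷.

C = I + N where N = [[0, 3, 4], [0, 0, -2], [0, 0, 0]] is strictly upper-triangular, so N³ = 0.
(I + N)⁷ = I + 7·N + 21·N² = [[1, 21, -98], [0, 1, -14], [0, 0, 1]].

[[1, 21, -98], [0, 1, -14], [0, 0, 1]]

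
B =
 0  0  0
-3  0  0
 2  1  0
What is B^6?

[[0, 0, 0], [0, 0, 0], [0, 0, 0]]

B is strictly triangular, hence nilpotent: B^3 = 0, so B^6 = 0.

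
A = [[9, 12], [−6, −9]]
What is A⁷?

[[6561, 8748], [−4374, −6561]]

tr A = 0 and det A = −9, so the characteristic polynomial is λ² − (0)λ + (−9) with roots 3 and −3.
Eigenvectors give P = [[2, −1], [−1, 1]] with P⁻¹ = [[1, 1], [1, 2]], and A = P·diag(3, −3)·P⁻¹.
Then A⁷ = P·diag(2187, −2187)·P⁻¹ = [[4374, 2187], [−2187, −2187]] · [[1, 1], [1, 2]] = [[6561, 8748], [−4374, −6561]].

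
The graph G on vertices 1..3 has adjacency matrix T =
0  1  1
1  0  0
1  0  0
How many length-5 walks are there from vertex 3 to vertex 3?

0

The number of length-5 walks from vertex 3 to vertex 3 is entry (3,3) of T⁵, where T is the adjacency matrix.
T² = [[2, 0, 0], [0, 1, 1], [0, 1, 1]]
T³ = [[0, 2, 2], [2, 0, 0], [2, 0, 0]]
T⁴ = [[4, 0, 0], [0, 2, 2], [0, 2, 2]]
T⁵ = [[0, 4, 4], [4, 0, 0], [4, 0, 0]]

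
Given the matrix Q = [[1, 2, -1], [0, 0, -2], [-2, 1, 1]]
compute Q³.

Q² = [[3, 1, -6], [4, -2, -2], [-4, -3, 1]]
Q³ = [[15, 0, -11], [8, 6, -2], [-6, -7, 11]]

[[15, 0, -11], [8, 6, -2], [-6, -7, 11]]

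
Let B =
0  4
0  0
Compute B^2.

B is strictly triangular, hence nilpotent: B^2 = 0, so B^2 = 0.

[[0, 0], [0, 0]]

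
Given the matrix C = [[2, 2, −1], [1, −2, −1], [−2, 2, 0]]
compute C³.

[[22, 12, −6], [6, −2, −6], [−12, 12, 10]]

C² = [[8, −2, −4], [2, 4, 1], [−2, −8, 0]]
C³ = [[22, 12, −6], [6, −2, −6], [−12, 12, 10]]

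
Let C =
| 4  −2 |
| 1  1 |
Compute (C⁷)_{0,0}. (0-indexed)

4246

tr C = 5 and det C = 6, so the characteristic polynomial is λ² − (5)λ + (6) with roots 2 and 3.
Eigenvectors give P = [[−1, 2], [−1, 1]] with P⁻¹ = [[1, −2], [1, −1]], and C = P·diag(2, 3)·P⁻¹.
Then C⁷ = P·diag(128, 2187)·P⁻¹ = [[−128, 4374], [−128, 2187]] · [[1, −2], [1, −1]] = [[4246, −4118], [2059, −1931]].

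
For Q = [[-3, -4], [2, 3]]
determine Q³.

Q² = I (check: tr Q = 0 and det Q = -1), so Q³ = Q since 3 is odd.

[[-3, -4], [2, 3]]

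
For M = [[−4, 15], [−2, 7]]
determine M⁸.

[[−1274, 3825], [−510, 1531]]

tr M = 3 and det M = 2, so the characteristic polynomial is λ² − (3)λ + (2) with roots 1 and 2.
Eigenvectors give P = [[3, 5], [1, 2]] with P⁻¹ = [[2, −5], [−1, 3]], and M = P·diag(1, 2)·P⁻¹.
Then M⁸ = P·diag(1, 256)·P⁻¹ = [[3, 1280], [1, 512]] · [[2, −5], [−1, 3]] = [[−1274, 3825], [−510, 1531]].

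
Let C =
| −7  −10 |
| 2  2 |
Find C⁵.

tr C = −5 and det C = 6, so the characteristic polynomial is λ² − (−5)λ + (6) with roots −2 and −3.
Eigenvectors give P = [[2, 5], [−1, −2]] with P⁻¹ = [[−2, −5], [1, 2]], and C = P·diag(−2, −3)·P⁻¹.
Then C⁵ = P·diag(−32, −243)·P⁻¹ = [[−64, −1215], [32, 486]] · [[−2, −5], [1, 2]] = [[−1087, −2110], [422, 812]].

[[−1087, −2110], [422, 812]]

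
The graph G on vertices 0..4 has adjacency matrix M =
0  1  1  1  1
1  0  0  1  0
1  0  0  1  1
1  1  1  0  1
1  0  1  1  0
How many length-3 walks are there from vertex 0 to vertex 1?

7

The number of length-3 walks from vertex 0 to vertex 1 is entry (0,1) of M³, where M is the adjacency matrix.
M² = [[4, 1, 2, 3, 2], [1, 2, 2, 1, 2], [2, 2, 3, 2, 2], [3, 1, 2, 4, 2], [2, 2, 2, 2, 3]]
M³ = [[8, 7, 9, 9, 9], [7, 2, 4, 7, 4], [9, 4, 6, 9, 7], [9, 7, 9, 8, 9], [9, 4, 7, 9, 6]]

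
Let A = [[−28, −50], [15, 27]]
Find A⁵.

tr A = −1 and det A = −6, so the characteristic polynomial is λ² − (−1)λ + (−6) with roots 2 and −3.
Eigenvectors give P = [[−5, 2], [3, −1]] with P⁻¹ = [[1, 2], [3, 5]], and A = P·diag(2, −3)·P⁻¹.
Then A⁵ = P·diag(32, −243)·P⁻¹ = [[−160, −486], [96, 243]] · [[1, 2], [3, 5]] = [[−1618, −2750], [825, 1407]].

[[−1618, −2750], [825, 1407]]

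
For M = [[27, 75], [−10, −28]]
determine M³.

tr M = −1 and det M = −6, so the characteristic polynomial is λ² − (−1)λ + (−6) with roots −3 and 2.
Eigenvectors give P = [[5, −3], [−2, 1]] with P⁻¹ = [[−1, −3], [−2, −5]], and M = P·diag(−3, 2)·P⁻¹.
Then M³ = P·diag(−27, 8)·P⁻¹ = [[−135, −24], [54, 8]] · [[−1, −3], [−2, −5]] = [[183, 525], [−70, −202]].

[[183, 525], [−70, −202]]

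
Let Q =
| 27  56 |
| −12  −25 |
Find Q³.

[[195, 392], [−84, −169]]

tr Q = 2 and det Q = −3, so the characteristic polynomial is λ² − (2)λ + (−3) with roots 3 and −1.
Eigenvectors give P = [[−7, −2], [3, 1]] with P⁻¹ = [[−1, −2], [3, 7]], and Q = P·diag(3, −1)·P⁻¹.
Then Q³ = P·diag(27, −1)·P⁻¹ = [[−189, 2], [81, −1]] · [[−1, −2], [3, 7]] = [[195, 392], [−84, −169]].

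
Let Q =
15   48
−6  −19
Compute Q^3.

tr Q = −4 and det Q = 3, so the characteristic polynomial is λ² − (−4)λ + (3) with roots −3 and −1.
Eigenvectors give P = [[−8, 3], [3, −1]] with P⁻¹ = [[1, 3], [3, 8]], and Q = P·diag(−3, −1)·P⁻¹.
Then Q^3 = P·diag(−27, −1)·P⁻¹ = [[216, −3], [−81, 1]] · [[1, 3], [3, 8]] = [[207, 624], [−78, −235]].

[[207, 624], [−78, −235]]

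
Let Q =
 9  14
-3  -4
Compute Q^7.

[[14541, 28826], [-6177, -12226]]

tr Q = 5 and det Q = 6, so the characteristic polynomial is λ² − (5)λ + (6) with roots 2 and 3.
Eigenvectors give P = [[2, 7], [-1, -3]] with P⁻¹ = [[-3, -7], [1, 2]], and Q = P·diag(2, 3)·P⁻¹.
Then Q^7 = P·diag(128, 2187)·P⁻¹ = [[256, 15309], [-128, -6561]] · [[-3, -7], [1, 2]] = [[14541, 28826], [-6177, -12226]].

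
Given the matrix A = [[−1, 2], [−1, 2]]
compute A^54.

A² = A (a projection; rank 1, trace 1), so A^54 = A.

[[−1, 2], [−1, 2]]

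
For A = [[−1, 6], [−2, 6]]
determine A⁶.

[[−1931, 3990], [−1330, 2724]]

tr A = 5 and det A = 6, so the characteristic polynomial is λ² − (5)λ + (6) with roots 2 and 3.
Eigenvectors give P = [[2, 3], [1, 2]] with P⁻¹ = [[2, −3], [−1, 2]], and A = P·diag(2, 3)·P⁻¹.
Then A⁶ = P·diag(64, 729)·P⁻¹ = [[128, 2187], [64, 1458]] · [[2, −3], [−1, 2]] = [[−1931, 3990], [−1330, 2724]].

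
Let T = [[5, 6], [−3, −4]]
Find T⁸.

[[511, 510], [−255, −254]]

tr T = 1 and det T = −2, so the characteristic polynomial is λ² − (1)λ + (−2) with roots 2 and −1.
Eigenvectors give P = [[−2, −1], [1, 1]] with P⁻¹ = [[−1, −1], [1, 2]], and T = P·diag(2, −1)·P⁻¹.
Then T⁸ = P·diag(256, 1)·P⁻¹ = [[−512, −1], [256, 1]] · [[−1, −1], [1, 2]] = [[511, 510], [−255, −254]].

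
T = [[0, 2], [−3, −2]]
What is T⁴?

[[12, 32], [−48, −20]]

T² = [[−6, −4], [6, −2]]
T³ = [[12, −4], [6, 16]]
T⁴ = [[12, 32], [−48, −20]]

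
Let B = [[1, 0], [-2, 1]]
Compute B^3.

B = I + N where N = [[0, 0], [-2, 0]] is strictly lower-triangular, so N^2 = 0.
(I + N)^3 = I + 3·N = [[1, 0], [-6, 1]].

[[1, 0], [-6, 1]]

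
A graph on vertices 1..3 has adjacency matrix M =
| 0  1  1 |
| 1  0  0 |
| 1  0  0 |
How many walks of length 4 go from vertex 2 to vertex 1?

The number of length-4 walks from vertex 2 to vertex 1 is entry (2,1) of M⁴, where M is the adjacency matrix.
M² = [[2, 0, 0], [0, 1, 1], [0, 1, 1]]
M³ = [[0, 2, 2], [2, 0, 0], [2, 0, 0]]
M⁴ = [[4, 0, 0], [0, 2, 2], [0, 2, 2]]

0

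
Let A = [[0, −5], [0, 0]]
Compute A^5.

A is strictly triangular, hence nilpotent: A^2 = 0, so A^5 = 0.

[[0, 0], [0, 0]]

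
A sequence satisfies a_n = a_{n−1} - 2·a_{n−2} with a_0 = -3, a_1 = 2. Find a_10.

With companion matrix Q = [[1, -2], [1, 0]], [a_n, a_{n−1}]ᵀ = Q·[a_{n−1}, a_{n−2}]ᵀ, so [a_10, a_9]ᵀ = Q^9·[a_1, a_0]ᵀ.
Q^9 = [[-11, 34], [-17, 6]], giving [a_10, a_9]ᵀ = [[-124], [-52]].

-124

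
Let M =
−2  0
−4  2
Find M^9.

[[−512, 0], [−1024, 512]]

tr M = 0 and det M = −4, so the characteristic polynomial is λ² − (0)λ + (−4) with roots −2 and 2.
Eigenvectors give P = [[1, 0], [1, −1]] with P⁻¹ = [[1, 0], [1, −1]], and M = P·diag(−2, 2)·P⁻¹.
Then M^9 = P·diag(−512, 512)·P⁻¹ = [[−512, 0], [−512, −512]] · [[1, 0], [1, −1]] = [[−512, 0], [−1024, 512]].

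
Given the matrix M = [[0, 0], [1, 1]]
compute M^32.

M² = M (a projection; rank 1, trace 1), so M^32 = M.

[[0, 0], [1, 1]]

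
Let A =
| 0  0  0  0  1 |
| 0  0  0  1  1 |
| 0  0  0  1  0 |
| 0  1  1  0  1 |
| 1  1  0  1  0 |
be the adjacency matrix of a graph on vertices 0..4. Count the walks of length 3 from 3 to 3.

The number of length-3 walks from vertex 3 to vertex 3 is entry (3,3) of A³, where A is the adjacency matrix.
A² = [[1, 1, 0, 1, 0], [1, 2, 1, 1, 1], [0, 1, 1, 0, 1], [1, 1, 0, 3, 1], [0, 1, 1, 1, 3]]
A³ = [[0, 1, 1, 1, 3], [1, 2, 1, 4, 4], [1, 1, 0, 3, 1], [1, 4, 3, 2, 5], [3, 4, 1, 5, 2]]

2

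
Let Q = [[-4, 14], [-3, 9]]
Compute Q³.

[[-106, 266], [-57, 141]]

tr Q = 5 and det Q = 6, so the characteristic polynomial is λ² − (5)λ + (6) with roots 2 and 3.
Eigenvectors give P = [[-7, 2], [-3, 1]] with P⁻¹ = [[-1, 2], [-3, 7]], and Q = P·diag(2, 3)·P⁻¹.
Then Q³ = P·diag(8, 27)·P⁻¹ = [[-56, 54], [-24, 27]] · [[-1, 2], [-3, 7]] = [[-106, 266], [-57, 141]].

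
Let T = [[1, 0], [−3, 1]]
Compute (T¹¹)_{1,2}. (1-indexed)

0

T = I + N where N = [[0, 0], [−3, 0]] is strictly lower-triangular, so N² = 0.
(I + N)¹¹ = I + 11·N = [[1, 0], [−33, 1]].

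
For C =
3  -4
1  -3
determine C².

[[5, 0], [0, 5]]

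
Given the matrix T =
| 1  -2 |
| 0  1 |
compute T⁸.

T = I + N where N = [[0, -2], [0, 0]] is strictly upper-triangular, so N² = 0.
(I + N)⁸ = I + 8·N = [[1, -16], [0, 1]].

[[1, -16], [0, 1]]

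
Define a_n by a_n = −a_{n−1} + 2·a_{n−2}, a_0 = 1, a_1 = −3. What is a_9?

With companion matrix A = [[−1, 2], [1, 0]], [a_n, a_{n−1}]ᵀ = A·[a_{n−1}, a_{n−2}]ᵀ, so [a_9, a_8]ᵀ = A⁸·[a_1, a_0]ᵀ.
A⁸ = [[171, −170], [−85, 86]], giving [a_9, a_8]ᵀ = [[−683], [341]].

−683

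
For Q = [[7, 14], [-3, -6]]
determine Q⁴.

[[7, 14], [-3, -6]]

Q² = Q (a projection; rank 1, trace 1), so Q⁴ = Q.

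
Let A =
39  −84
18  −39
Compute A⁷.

tr A = 0 and det A = −9, so the characteristic polynomial is λ² − (0)λ + (−9) with roots −3 and 3.
Eigenvectors give P = [[2, 7], [1, 3]] with P⁻¹ = [[−3, 7], [1, −2]], and A = P·diag(−3, 3)·P⁻¹.
Then A⁷ = P·diag(−2187, 2187)·P⁻¹ = [[−4374, 15309], [−2187, 6561]] · [[−3, 7], [1, −2]] = [[28431, −61236], [13122, −28431]].

[[28431, −61236], [13122, −28431]]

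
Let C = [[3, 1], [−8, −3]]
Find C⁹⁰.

C² = I (check: tr C = 0 and det C = −1), so C⁹⁰ = I since 90 is even.

[[1, 0], [0, 1]]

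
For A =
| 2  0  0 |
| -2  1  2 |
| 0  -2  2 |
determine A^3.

A^2 = [[4, 0, 0], [-6, -3, 6], [4, -6, 0]]
A^3 = [[8, 0, 0], [-6, -15, 6], [20, -6, -12]]

[[8, 0, 0], [-6, -15, 6], [20, -6, -12]]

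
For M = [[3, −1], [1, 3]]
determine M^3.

M^2 = [[8, −6], [6, 8]]
M^3 = [[18, −26], [26, 18]]

[[18, −26], [26, 18]]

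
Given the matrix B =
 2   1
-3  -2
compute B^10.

[[1, 0], [0, 1]]

B² = I (check: tr B = 0 and det B = -1), so B^10 = I since 10 is even.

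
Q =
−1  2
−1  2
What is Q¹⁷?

[[−1, 2], [−1, 2]]

Q² = Q (a projection; rank 1, trace 1), so Q¹⁷ = Q.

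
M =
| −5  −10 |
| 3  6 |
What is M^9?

M² = M (a projection; rank 1, trace 1), so M^9 = M.

[[−5, −10], [3, 6]]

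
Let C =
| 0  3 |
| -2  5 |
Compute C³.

[[-30, 57], [-38, 65]]

tr C = 5 and det C = 6, so the characteristic polynomial is λ² − (5)λ + (6) with roots 2 and 3.
Eigenvectors give P = [[3, 1], [2, 1]] with P⁻¹ = [[1, -1], [-2, 3]], and C = P·diag(2, 3)·P⁻¹.
Then C³ = P·diag(8, 27)·P⁻¹ = [[24, 27], [16, 27]] · [[1, -1], [-2, 3]] = [[-30, 57], [-38, 65]].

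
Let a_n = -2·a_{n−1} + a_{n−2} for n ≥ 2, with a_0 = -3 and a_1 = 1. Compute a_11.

12875

With companion matrix A = [[-2, 1], [1, 0]], [a_n, a_{n−1}]ᵀ = A·[a_{n−1}, a_{n−2}]ᵀ, so [a_11, a_10]ᵀ = A¹⁰·[a_1, a_0]ᵀ.
A¹⁰ = [[5741, -2378], [-2378, 985]], giving [a_11, a_10]ᵀ = [[12875], [-5333]].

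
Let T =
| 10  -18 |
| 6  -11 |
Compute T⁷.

[[388, -774], [258, -515]]

tr T = -1 and det T = -2, so the characteristic polynomial is λ² − (-1)λ + (-2) with roots 1 and -2.
Eigenvectors give P = [[2, -3], [1, -2]] with P⁻¹ = [[2, -3], [1, -2]], and T = P·diag(1, -2)·P⁻¹.
Then T⁷ = P·diag(1, -128)·P⁻¹ = [[2, 384], [1, 256]] · [[2, -3], [1, -2]] = [[388, -774], [258, -515]].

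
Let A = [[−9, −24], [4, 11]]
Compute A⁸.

tr A = 2 and det A = −3, so the characteristic polynomial is λ² − (2)λ + (−3) with roots 3 and −1.
Eigenvectors give P = [[2, 3], [−1, −1]] with P⁻¹ = [[−1, −3], [1, 2]], and A = P·diag(3, −1)·P⁻¹.
Then A⁸ = P·diag(6561, 1)·P⁻¹ = [[13122, 3], [−6561, −1]] · [[−1, −3], [1, 2]] = [[−13119, −39360], [6560, 19681]].

[[−13119, −39360], [6560, 19681]]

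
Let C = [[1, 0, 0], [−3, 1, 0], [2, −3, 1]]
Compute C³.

[[1, 0, 0], [−9, 1, 0], [33, −9, 1]]

C = I + N where N = [[0, 0, 0], [−3, 0, 0], [2, −3, 0]] is strictly lower-triangular, so N³ = 0.
(I + N)³ = I + 3·N + 3·N² = [[1, 0, 0], [−9, 1, 0], [33, −9, 1]].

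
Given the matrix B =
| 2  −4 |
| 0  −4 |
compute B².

[[4, 8], [0, 16]]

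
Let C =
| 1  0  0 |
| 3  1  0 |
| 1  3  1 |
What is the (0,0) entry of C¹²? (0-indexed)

C = I + N where N = [[0, 0, 0], [3, 0, 0], [1, 3, 0]] is strictly lower-triangular, so N³ = 0.
(I + N)¹² = I + 12·N + 66·N² = [[1, 0, 0], [36, 1, 0], [606, 36, 1]].

1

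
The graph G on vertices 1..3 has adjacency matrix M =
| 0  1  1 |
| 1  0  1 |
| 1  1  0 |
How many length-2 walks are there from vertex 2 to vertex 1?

1

The number of length-2 walks from vertex 2 to vertex 1 is entry (2,1) of M², where M is the adjacency matrix.
M² = [[2, 1, 1], [1, 2, 1], [1, 1, 2]]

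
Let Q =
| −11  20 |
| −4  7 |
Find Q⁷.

tr Q = −4 and det Q = 3, so the characteristic polynomial is λ² − (−4)λ + (3) with roots −1 and −3.
Eigenvectors give P = [[2, 5], [1, 2]] with P⁻¹ = [[−2, 5], [1, −2]], and Q = P·diag(−1, −3)·P⁻¹.
Then Q⁷ = P·diag(−1, −2187)·P⁻¹ = [[−2, −10935], [−1, −4374]] · [[−2, 5], [1, −2]] = [[−10931, 21860], [−4372, 8743]].

[[−10931, 21860], [−4372, 8743]]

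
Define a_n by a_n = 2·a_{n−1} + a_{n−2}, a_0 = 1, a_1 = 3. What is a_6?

239

With companion matrix C = [[2, 1], [1, 0]], [a_n, a_{n−1}]ᵀ = C·[a_{n−1}, a_{n−2}]ᵀ, so [a_6, a_5]ᵀ = C^5·[a_1, a_0]ᵀ.
C^5 = [[70, 29], [29, 12]], giving [a_6, a_5]ᵀ = [[239], [99]].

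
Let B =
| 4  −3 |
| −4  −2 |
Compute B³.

[[136, −72], [−96, −8]]

B² = [[28, −6], [−8, 16]]
B³ = [[136, −72], [−96, −8]]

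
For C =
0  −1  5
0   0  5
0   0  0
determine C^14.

[[0, 0, 0], [0, 0, 0], [0, 0, 0]]

C is strictly triangular, hence nilpotent: C^3 = 0, so C^14 = 0.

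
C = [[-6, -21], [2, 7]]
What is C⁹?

[[-6, -21], [2, 7]]

C² = C (a projection; rank 1, trace 1), so C⁹ = C.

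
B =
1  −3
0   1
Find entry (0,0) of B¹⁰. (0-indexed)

1

B = I + N where N = [[0, −3], [0, 0]] is strictly upper-triangular, so N² = 0.
(I + N)¹⁰ = I + 10·N = [[1, −30], [0, 1]].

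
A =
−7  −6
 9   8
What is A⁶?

[[−125, −126], [189, 190]]

tr A = 1 and det A = −2, so the characteristic polynomial is λ² − (1)λ + (−2) with roots 2 and −1.
Eigenvectors give P = [[2, −1], [−3, 1]] with P⁻¹ = [[−1, −1], [−3, −2]], and A = P·diag(2, −1)·P⁻¹.
Then A⁶ = P·diag(64, 1)·P⁻¹ = [[128, −1], [−192, 1]] · [[−1, −1], [−3, −2]] = [[−125, −126], [189, 190]].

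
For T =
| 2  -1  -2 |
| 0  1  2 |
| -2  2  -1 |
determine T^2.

[[8, -7, -4], [-4, 5, 0], [-2, 2, 9]]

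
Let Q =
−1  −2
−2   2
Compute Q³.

Q² = [[5, −2], [−2, 8]]
Q³ = [[−1, −14], [−14, 20]]

[[−1, −14], [−14, 20]]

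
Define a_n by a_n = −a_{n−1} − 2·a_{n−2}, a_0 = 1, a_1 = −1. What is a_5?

With companion matrix C = [[−1, −2], [1, 0]], [a_n, a_{n−1}]ᵀ = C·[a_{n−1}, a_{n−2}]ᵀ, so [a_5, a_4]ᵀ = C⁴·[a_1, a_0]ᵀ.
C⁴ = [[−1, −6], [3, 2]], giving [a_5, a_4]ᵀ = [[−5], [−1]].

−5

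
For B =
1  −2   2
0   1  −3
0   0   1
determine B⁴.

B = I + N where N = [[0, −2, 2], [0, 0, −3], [0, 0, 0]] is strictly upper-triangular, so N³ = 0.
(I + N)⁴ = I + 4·N + 6·N² = [[1, −8, 44], [0, 1, −12], [0, 0, 1]].

[[1, −8, 44], [0, 1, −12], [0, 0, 1]]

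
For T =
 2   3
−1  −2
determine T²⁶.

T² = I (check: tr T = 0 and det T = −1), so T²⁶ = I since 26 is even.

[[1, 0], [0, 1]]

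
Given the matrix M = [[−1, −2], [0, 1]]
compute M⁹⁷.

M² = I (check: tr M = 0 and det M = −1), so M⁹⁷ = M since 97 is odd.

[[−1, −2], [0, 1]]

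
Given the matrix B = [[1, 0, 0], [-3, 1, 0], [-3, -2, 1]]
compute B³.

B = I + N where N = [[0, 0, 0], [-3, 0, 0], [-3, -2, 0]] is strictly lower-triangular, so N³ = 0.
(I + N)³ = I + 3·N + 3·N² = [[1, 0, 0], [-9, 1, 0], [9, -6, 1]].

[[1, 0, 0], [-9, 1, 0], [9, -6, 1]]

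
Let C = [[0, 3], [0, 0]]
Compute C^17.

C is strictly triangular, hence nilpotent: C^2 = 0, so C^17 = 0.

[[0, 0], [0, 0]]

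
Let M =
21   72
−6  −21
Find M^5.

tr M = 0 and det M = −9, so the characteristic polynomial is λ² − (0)λ + (−9) with roots 3 and −3.
Eigenvectors give P = [[4, −3], [−1, 1]] with P⁻¹ = [[1, 3], [1, 4]], and M = P·diag(3, −3)·P⁻¹.
Then M^5 = P·diag(243, −243)·P⁻¹ = [[972, 729], [−243, −243]] · [[1, 3], [1, 4]] = [[1701, 5832], [−486, −1701]].

[[1701, 5832], [−486, −1701]]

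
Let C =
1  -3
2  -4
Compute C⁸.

tr C = -3 and det C = 2, so the characteristic polynomial is λ² − (-3)λ + (2) with roots -2 and -1.
Eigenvectors give P = [[1, 3], [1, 2]] with P⁻¹ = [[-2, 3], [1, -1]], and C = P·diag(-2, -1)·P⁻¹.
Then C⁸ = P·diag(256, 1)·P⁻¹ = [[256, 3], [256, 2]] · [[-2, 3], [1, -1]] = [[-509, 765], [-510, 766]].

[[-509, 765], [-510, 766]]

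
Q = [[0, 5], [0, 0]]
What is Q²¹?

[[0, 0], [0, 0]]

Q is strictly triangular, hence nilpotent: Q² = 0, so Q²¹ = 0.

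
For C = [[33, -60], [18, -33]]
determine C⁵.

[[2673, -4860], [1458, -2673]]

tr C = 0 and det C = -9, so the characteristic polynomial is λ² − (0)λ + (-9) with roots 3 and -3.
Eigenvectors give P = [[2, 5], [1, 3]] with P⁻¹ = [[3, -5], [-1, 2]], and C = P·diag(3, -3)·P⁻¹.
Then C⁵ = P·diag(243, -243)·P⁻¹ = [[486, -1215], [243, -729]] · [[3, -5], [-1, 2]] = [[2673, -4860], [1458, -2673]].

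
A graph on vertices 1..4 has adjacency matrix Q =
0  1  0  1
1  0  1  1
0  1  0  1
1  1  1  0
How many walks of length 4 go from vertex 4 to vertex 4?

15

The number of length-4 walks from vertex 4 to vertex 4 is entry (4,4) of Q⁴, where Q is the adjacency matrix.
Q² = [[2, 1, 2, 1], [1, 3, 1, 2], [2, 1, 2, 1], [1, 2, 1, 3]]
Q³ = [[2, 5, 2, 5], [5, 4, 5, 5], [2, 5, 2, 5], [5, 5, 5, 4]]
Q⁴ = [[10, 9, 10, 9], [9, 15, 9, 14], [10, 9, 10, 9], [9, 14, 9, 15]]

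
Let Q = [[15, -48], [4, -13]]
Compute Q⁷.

tr Q = 2 and det Q = -3, so the characteristic polynomial is λ² − (2)λ + (-3) with roots -1 and 3.
Eigenvectors give P = [[-3, -4], [-1, -1]] with P⁻¹ = [[1, -4], [-1, 3]], and Q = P·diag(-1, 3)·P⁻¹.
Then Q⁷ = P·diag(-1, 2187)·P⁻¹ = [[3, -8748], [1, -2187]] · [[1, -4], [-1, 3]] = [[8751, -26256], [2188, -6565]].

[[8751, -26256], [2188, -6565]]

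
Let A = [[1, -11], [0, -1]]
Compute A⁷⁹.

[[1, -11], [0, -1]]

A² = I (check: tr A = 0 and det A = -1), so A⁷⁹ = A since 79 is odd.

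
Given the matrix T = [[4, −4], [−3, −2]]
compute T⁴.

[[832, −352], [−264, 304]]

T² = [[28, −8], [−6, 16]]
T³ = [[136, −96], [−72, −8]]
T⁴ = [[832, −352], [−264, 304]]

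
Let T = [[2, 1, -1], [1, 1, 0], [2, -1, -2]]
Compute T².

[[3, 4, 0], [3, 2, -1], [-1, 3, 2]]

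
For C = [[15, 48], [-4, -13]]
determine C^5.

tr C = 2 and det C = -3, so the characteristic polynomial is λ² − (2)λ + (-3) with roots 3 and -1.
Eigenvectors give P = [[4, -3], [-1, 1]] with P⁻¹ = [[1, 3], [1, 4]], and C = P·diag(3, -1)·P⁻¹.
Then C^5 = P·diag(243, -1)·P⁻¹ = [[972, 3], [-243, -1]] · [[1, 3], [1, 4]] = [[975, 2928], [-244, -733]].

[[975, 2928], [-244, -733]]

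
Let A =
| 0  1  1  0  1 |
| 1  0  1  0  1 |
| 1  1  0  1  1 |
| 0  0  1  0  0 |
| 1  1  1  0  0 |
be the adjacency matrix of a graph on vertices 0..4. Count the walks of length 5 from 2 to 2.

The number of length-5 walks from vertex 2 to vertex 2 is entry (2,2) of A⁵, where A is the adjacency matrix.
A² = [[3, 2, 2, 1, 2], [2, 3, 2, 1, 2], [2, 2, 4, 0, 2], [1, 1, 0, 1, 1], [2, 2, 2, 1, 3]]
A³ = [[6, 7, 8, 2, 7], [7, 6, 8, 2, 7], [8, 8, 6, 4, 8], [2, 2, 4, 0, 2], [7, 7, 8, 2, 6]]
A⁴ = [[22, 21, 22, 8, 21], [21, 22, 22, 8, 21], [22, 22, 28, 6, 22], [8, 8, 6, 4, 8], [21, 21, 22, 8, 22]]
A⁵ = [[64, 65, 72, 22, 65], [65, 64, 72, 22, 65], [72, 72, 72, 28, 72], [22, 22, 28, 6, 22], [65, 65, 72, 22, 64]]

72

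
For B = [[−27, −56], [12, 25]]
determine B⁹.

tr B = −2 and det B = −3, so the characteristic polynomial is λ² − (−2)λ + (−3) with roots 1 and −3.
Eigenvectors give P = [[−2, 7], [1, −3]] with P⁻¹ = [[3, 7], [1, 2]], and B = P·diag(1, −3)·P⁻¹.
Then B⁹ = P·diag(1, −19683)·P⁻¹ = [[−2, −137781], [1, 59049]] · [[3, 7], [1, 2]] = [[−137787, −275576], [59052, 118105]].

[[−137787, −275576], [59052, 118105]]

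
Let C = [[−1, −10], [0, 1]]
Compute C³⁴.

[[1, 0], [0, 1]]

C² = I (check: tr C = 0 and det C = −1), so C³⁴ = I since 34 is even.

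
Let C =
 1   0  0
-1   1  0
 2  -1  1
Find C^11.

[[1, 0, 0], [-11, 1, 0], [77, -11, 1]]

C = I + N where N = [[0, 0, 0], [-1, 0, 0], [2, -1, 0]] is strictly lower-triangular, so N^3 = 0.
(I + N)^11 = I + 11·N + 55·N^2 = [[1, 0, 0], [-11, 1, 0], [77, -11, 1]].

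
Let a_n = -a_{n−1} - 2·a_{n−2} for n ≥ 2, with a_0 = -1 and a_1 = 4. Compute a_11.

114

With companion matrix B = [[-1, -2], [1, 0]], [a_n, a_{n−1}]ᵀ = B·[a_{n−1}, a_{n−2}]ᵀ, so [a_11, a_10]ᵀ = B¹⁰·[a_1, a_0]ᵀ.
B¹⁰ = [[23, -22], [11, 34]], giving [a_11, a_10]ᵀ = [[114], [10]].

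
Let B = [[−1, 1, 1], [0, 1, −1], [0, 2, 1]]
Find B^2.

[[1, 2, −1], [0, −1, −2], [0, 4, −1]]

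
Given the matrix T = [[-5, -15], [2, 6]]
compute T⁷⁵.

T² = T (a projection; rank 1, trace 1), so T⁷⁵ = T.

[[-5, -15], [2, 6]]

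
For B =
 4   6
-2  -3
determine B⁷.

[[4, 6], [-2, -3]]

B² = B (a projection; rank 1, trace 1), so B⁷ = B.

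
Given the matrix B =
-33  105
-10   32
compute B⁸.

tr B = -1 and det B = -6, so the characteristic polynomial is λ² − (-1)λ + (-6) with roots -3 and 2.
Eigenvectors give P = [[7, 3], [2, 1]] with P⁻¹ = [[1, -3], [-2, 7]], and B = P·diag(-3, 2)·P⁻¹.
Then B⁸ = P·diag(6561, 256)·P⁻¹ = [[45927, 768], [13122, 256]] · [[1, -3], [-2, 7]] = [[44391, -132405], [12610, -37574]].

[[44391, -132405], [12610, -37574]]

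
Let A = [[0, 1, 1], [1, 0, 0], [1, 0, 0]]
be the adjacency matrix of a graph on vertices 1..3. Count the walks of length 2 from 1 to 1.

2

The number of length-2 walks from vertex 1 to vertex 1 is entry (1,1) of A², where A is the adjacency matrix.
A² = [[2, 0, 0], [0, 1, 1], [0, 1, 1]]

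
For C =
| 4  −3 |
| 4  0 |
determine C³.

[[−32, −12], [16, −48]]

C² = [[4, −12], [16, −12]]
C³ = [[−32, −12], [16, −48]]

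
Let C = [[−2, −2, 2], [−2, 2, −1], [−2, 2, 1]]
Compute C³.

C² = [[4, 4, 0], [2, 6, −7], [−2, 10, −5]]
C³ = [[−16, 0, 4], [−2, −6, −9], [−6, 14, −19]]

[[−16, 0, 4], [−2, −6, −9], [−6, 14, −19]]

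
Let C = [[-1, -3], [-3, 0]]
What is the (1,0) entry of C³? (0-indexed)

-30

C² = [[10, 3], [3, 9]]
C³ = [[-19, -30], [-30, -9]]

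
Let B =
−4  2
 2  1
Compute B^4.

B^2 = [[20, −6], [−6, 5]]
B^3 = [[−92, 34], [34, −7]]
B^4 = [[436, −150], [−150, 61]]

[[436, −150], [−150, 61]]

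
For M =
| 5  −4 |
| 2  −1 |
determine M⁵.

[[485, −484], [242, −241]]

tr M = 4 and det M = 3, so the characteristic polynomial is λ² − (4)λ + (3) with roots 3 and 1.
Eigenvectors give P = [[2, 1], [1, 1]] with P⁻¹ = [[1, −1], [−1, 2]], and M = P·diag(3, 1)·P⁻¹.
Then M⁵ = P·diag(243, 1)·P⁻¹ = [[486, 1], [243, 1]] · [[1, −1], [−1, 2]] = [[485, −484], [242, −241]].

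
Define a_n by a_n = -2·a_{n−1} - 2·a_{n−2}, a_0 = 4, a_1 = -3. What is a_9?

-48

With companion matrix T = [[-2, -2], [1, 0]], [a_n, a_{n−1}]ᵀ = T·[a_{n−1}, a_{n−2}]ᵀ, so [a_9, a_8]ᵀ = T^8·[a_1, a_0]ᵀ.
T^8 = [[16, 0], [0, 16]], giving [a_9, a_8]ᵀ = [[-48], [64]].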